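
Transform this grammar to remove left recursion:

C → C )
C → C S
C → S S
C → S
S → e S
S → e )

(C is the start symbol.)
C is directly left-recursive. The standard transformation for
  A → A α₁ | ... | A α_m | β₁ | ... | β_n
is
  A  → β₁ A' | ... | β_n A'
  A' → α₁ A' | ... | α_m A' | ε

C → S S becomes C → S S C'
C → S becomes C → S C'
C → C ) becomes C' → ) C'
C → C S becomes C' → S C'
Add C' → ε

Productions for other non-terminals are unchanged:
  S → e S
  S → e )

Resulting grammar:
C → S S C'
C → S C'
C' → ) C'
C' → S C'
C' → ε
S → e S
S → e )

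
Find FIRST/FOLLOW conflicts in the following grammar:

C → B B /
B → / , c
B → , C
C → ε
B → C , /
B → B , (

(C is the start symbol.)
Yes. C → B B '/' with FOLLOW(C) on { ',', '/' }

A FIRST/FOLLOW conflict occurs when a non-terminal N has a nullable alternative N → β (β ⇒* ε) and another alternative N → α with FIRST(α) ∩ FOLLOW(N) ≠ ∅: on such a lookahead the parser cannot decide between expanding α and letting N vanish via β.

Nullable non-terminals: C.
FIRST sets used below: FIRST(B) = { ',', '/' }

C: nullable alternative(s) C → ε; FOLLOW(C) = { $, ',', '/' }
  C → B B /: FIRST \ {ε} = { ',', '/' } — overlaps FOLLOW(C) on { ',', '/' }: CONFLICT
  C → ε: FIRST \ {ε} = { } — this is the only nullable alternative, skip

B has no nullable alternative, so no FIRST/FOLLOW check is needed there.

So the grammar has 1 FIRST/FOLLOW conflict (marked CONFLICT above).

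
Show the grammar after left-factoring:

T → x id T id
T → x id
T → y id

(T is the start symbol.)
T → x id T'
T' → T id
T' → ε
T → y id

Left-factoring transforms A → αβ₁ | αβ₂ into A → αA' and A' → β₁ | β₂
(α is the longest common prefix among the alternatives). Repeat until
no nonterminal has two alternatives with a common prefix.

Round 1: T has alternatives sharing prefix 'x id'. Introduce T': T → x id T'
  Add: T' → T id
  Add: T' → ε

No remaining common prefixes — done.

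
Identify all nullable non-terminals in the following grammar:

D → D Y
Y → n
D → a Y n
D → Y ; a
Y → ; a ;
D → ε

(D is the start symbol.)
A non-terminal is nullable if it can derive ε (the empty string): either it has an ε-production, or it has a production whose right-hand side consists entirely of nullable non-terminals.

ε-productions: D → ε
So D is immediately nullable.
No further non-terminal can be added: every production for the remaining non-terminals contains a terminal or a non-nullable non-terminal.
Nullable = { 'D' }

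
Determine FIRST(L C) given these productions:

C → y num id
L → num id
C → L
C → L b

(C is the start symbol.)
FIRST sets of the non-terminals involved (from the grammar, by fixed-point iteration):
  FIRST(L) = { 'num' }

To compute FIRST(L C), process the symbols left to right:
Symbol L is a non-terminal. Add FIRST(L) \ {ε} = { 'num' }
L is not nullable (ε ∉ FIRST(L)), so stop here.
FIRST(L C) = { 'num' }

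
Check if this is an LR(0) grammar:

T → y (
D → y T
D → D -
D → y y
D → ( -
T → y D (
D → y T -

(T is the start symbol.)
Augment with T' → T and build the canonical LR(0) collection (I0 = CLOSURE({[T' → . T]}), then GOTO on every symbol after a dot until no new states appear). It has 12 states:
  I0: { [T → . y (], [T → . y D (], [T' → . T] }  — shift
  I1: { [T' → T .] }  — accept
  I2: { [D → . ( -], [D → . D -], [D → . y T -], [D → . y T], [D → . y y], [T → y . (], [T → y . D (] }  — shift
  I3: { [D → ( . -], [T → y ( .] }  — shift, reduce
  I4: { [D → D . -], [T → y D . (] }  — shift
  I5: { [D → y . T -], [D → y . T], [D → y . y], [T → . y (], [T → . y D (] }  — shift
  I6: { [D → y T . -], [D → y T .] }  — shift, reduce
  I7: { [D → . ( -], [D → . D -], [D → . y T -], [D → . y T], [D → . y y], [D → y y .], [T → y . (], [T → y . D (] }  — shift, reduce
  I8: { [D → y T - .] }  — reduce
  I9: { [T → y D ( .] }  — reduce
  I10: { [D → D - .] }  — reduce
  I11: { [D → ( - .] }  — reduce

Conflict in state I3:
  Shift-reduce conflict between [T → y ( .] and [D → ( . -]
So the grammar is NOT LR(0).

Answer: No. Shift-reduce conflict between [T → y ( .] and [D → ( . -]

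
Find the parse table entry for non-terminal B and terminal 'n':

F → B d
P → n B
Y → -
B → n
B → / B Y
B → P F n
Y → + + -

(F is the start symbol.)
To find M[B, 'n'], we find productions for B where 'n' is in the predict set (PREDICT(N → α) = (FIRST(α) \ {ε}) ∪ (FOLLOW(N) if α ⇒* ε)).

Relevant sets:
  FIRST(P) = { 'n' }

B → n: PREDICT = { 'n' }
  'n' is in predict set, so this production goes in M[B, 'n']
B → / B Y: PREDICT = { '/' }
B → P F n: PREDICT = { 'n' }
  'n' is in predict set, so this production goes in M[B, 'n']

M[B, 'n'] = B → n, B → P F n  (a multiply-defined cell — the grammar is not LL(1))

Answer: B → n, B → P F n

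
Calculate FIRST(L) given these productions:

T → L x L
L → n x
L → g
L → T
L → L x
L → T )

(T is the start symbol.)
{ 'g', 'n' }

To compute FIRST(L), examine every production with L on the left-hand side, reading each right-hand side left to right until a non-nullable symbol is reached.

FIRST sets of the other non-terminals involved (by the same procedure, iterated to a fixed point):
  FIRST(T) = { 'g', 'n' }

From L → n x:
  - n is a terminal: add 'n' and stop
From L → g:
  - g is a terminal: add 'g' and stop
From L → T:
  - T is a non-terminal: add FIRST(T) \ {ε} = { 'g', 'n' }
    T is not nullable, so stop
From L → L x:
  - L is the symbol being defined: contributes nothing new
    L is not nullable, so stop
From L → T ):
  - T is a non-terminal: add FIRST(T) \ {ε} = { 'g', 'n' }
    T is not nullable, so stop

Collecting: FIRST(L) = { 'g', 'n' }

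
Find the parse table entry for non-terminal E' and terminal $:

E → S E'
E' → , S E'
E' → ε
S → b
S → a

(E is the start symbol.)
To find M[E', $], we find productions for E' where $ is in the predict set (PREDICT(N → α) = (FIRST(α) \ {ε}) ∪ (FOLLOW(N) if α ⇒* ε)).

Relevant sets:
  FOLLOW(E') = { $ }

E' → , S E': PREDICT = { ',' }
E' → ε: PREDICT = { $ }
  $ is in predict set, so this production goes in M[E', $]

M[E', $] = E' → ε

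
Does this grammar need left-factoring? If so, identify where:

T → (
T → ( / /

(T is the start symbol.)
Left-factoring is needed when two productions for the same non-terminal
share a common prefix on the right-hand side.

Productions for T:
  T → (
  T → ( / /

Found common prefix '(' in productions for T

Answer: Yes, T has productions with common prefix '('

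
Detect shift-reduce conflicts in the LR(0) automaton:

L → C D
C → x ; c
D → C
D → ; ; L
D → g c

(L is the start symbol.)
Augment with L' → L and build the canonical LR(0) collection (I0 = CLOSURE({[L' → . L]}), then GOTO on every symbol after a dot until no new states appear). It has 13 states:
  I0: { [C → . x ; c], [L → . C D], [L' → . L] }  — shift
  I1: { [C → . x ; c], [D → . ; ; L], [D → . C], [D → . g c], [L → C . D] }  — shift
  I2: { [L' → L .] }  — accept
  I3: { [C → x . ; c] }  — shift
  I4: { [C → x ; . c] }  — shift
  I5: { [C → x ; c .] }  — reduce
  I6: { [D → ; . ; L] }  — shift
  I7: { [D → C .] }  — reduce
  I8: { [L → C D .] }  — reduce
  I9: { [D → g . c] }  — shift
  I10: { [D → g c .] }  — reduce
  I11: { [C → . x ; c], [D → ; ; . L], [L → . C D] }  — shift
  I12: { [D → ; ; L .] }  — reduce

No state contains both a complete item and a shift item.

Answer: No shift-reduce conflicts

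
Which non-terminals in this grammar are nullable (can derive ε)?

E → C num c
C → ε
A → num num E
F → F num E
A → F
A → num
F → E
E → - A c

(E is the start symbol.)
ε-productions: C → ε
So C is immediately nullable.
No further non-terminal can be added: every production for the remaining non-terminals contains a terminal or a non-nullable non-terminal.
Nullable = { 'C' }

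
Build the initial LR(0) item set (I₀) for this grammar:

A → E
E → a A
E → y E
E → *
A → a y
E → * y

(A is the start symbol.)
{ [A → . E], [A → . a y], [A' → . A], [E → . * y], [E → . *], [E → . a A], [E → . y E] }

First, augment the grammar with A' → A
I₀ = CLOSURE({ [A' → . A] }):
  [A' → . A] has the dot before A: add [A → . E], [A → . a y]
  [A → . E] has the dot before E: add [E → . a A], [E → . y E], [E → . *], [E → . * y]
No further items can be added.

I₀ = { [A → . E], [A → . a y], [A' → . A], [E → . * y], [E → . *], [E → . a A], [E → . y E] }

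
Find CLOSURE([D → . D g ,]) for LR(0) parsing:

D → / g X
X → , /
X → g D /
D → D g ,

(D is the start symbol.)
Start with: [D → . D g ,]
  [D → . D g ,] has the dot before D: add [D → . / g X]
No further items can be added.

CLOSURE = { [D → . / g X], [D → . D g ,] }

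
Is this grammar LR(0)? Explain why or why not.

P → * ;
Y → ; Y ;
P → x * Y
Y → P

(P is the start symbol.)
Augment with P' → P and build the canonical LR(0) collection (I0 = CLOSURE({[P' → . P]}), then GOTO on every symbol after a dot until no new states appear). It has 11 states:
  I0: { [P → . * ;], [P → . x * Y], [P' → . P] }  — shift
  I1: { [P → * . ;] }  — shift
  I2: { [P' → P .] }  — accept
  I3: { [P → x . * Y] }  — shift
  I4: { [P → . * ;], [P → . x * Y], [P → x * . Y], [Y → . ; Y ;], [Y → . P] }  — shift
  I5: { [P → . * ;], [P → . x * Y], [Y → . ; Y ;], [Y → . P], [Y → ; . Y ;] }  — shift
  I6: { [Y → P .] }  — reduce
  I7: { [P → x * Y .] }  — reduce
  I8: { [Y → ; Y . ;] }  — shift
  I9: { [Y → ; Y ; .] }  — reduce
  I10: { [P → * ; .] }  — reduce

Every state is either a pure shift/goto state or contains exactly one complete item and nothing to shift — no conflicts. The grammar is LR(0).

Answer: Yes, the grammar is LR(0)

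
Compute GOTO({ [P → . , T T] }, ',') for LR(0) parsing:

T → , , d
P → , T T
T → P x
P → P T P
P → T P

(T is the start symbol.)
{ [P → , . T T], [P → . , T T], [P → . P T P], [P → . T P], [T → . , , d], [T → . P x] }

GOTO(I, ',') = CLOSURE({ [A → αX.β] : [A → α.Xβ] ∈ I, X = ',' })

Items with dot before ',', with the dot advanced:
  [P → . , T T] → [P → , . T T]
Closure of the advanced items:
  [P → , . T T] has the dot before T: add [T → . , , d], [T → . P x]
  [T → . P x] has the dot before P: add [P → . , T T], [P → . P T P], [P → . T P]

GOTO = { [P → , . T T], [P → . , T T], [P → . P T P], [P → . T P], [T → . , , d], [T → . P x] }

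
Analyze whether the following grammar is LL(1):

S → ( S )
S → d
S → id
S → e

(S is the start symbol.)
Yes, the grammar is LL(1).

A grammar is LL(1) if for each non-terminal N with multiple productions, the predict sets of those productions are pairwise disjoint, where PREDICT(N → α) = (FIRST(α) \ {ε}) ∪ (FOLLOW(N) if α ⇒* ε).

For S:
  PREDICT(S → '(' S ')') = { '(' }
  PREDICT(S → d) = { 'd' }
  PREDICT(S → id) = { 'id' }
  PREDICT(S → e) = { 'e' }

All predict sets are disjoint. The grammar IS LL(1).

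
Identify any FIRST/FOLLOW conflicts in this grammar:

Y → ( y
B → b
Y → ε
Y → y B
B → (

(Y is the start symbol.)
Nullable non-terminals: Y.

Y: nullable alternative(s) Y → ε; FOLLOW(Y) = { $ }
  Y → ( y: FIRST \ {ε} = { '(' } — disjoint from FOLLOW(Y)
  Y → ε: FIRST \ {ε} = { } — this is the only nullable alternative, skip
  Y → y B: FIRST \ {ε} = { 'y' } — disjoint from FOLLOW(Y)

B has no nullable alternative, so no FIRST/FOLLOW check is needed there.

No FIRST/FOLLOW conflicts found.

Answer: No FIRST/FOLLOW conflicts.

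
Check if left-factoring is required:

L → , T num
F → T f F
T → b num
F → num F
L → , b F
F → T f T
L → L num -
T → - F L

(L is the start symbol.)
Yes, L has productions with common prefix ','; F has productions with common prefix 'T f'

Left-factoring is needed when two productions for the same non-terminal
share a common prefix on the right-hand side.

Productions for L:
  L → , T num
  L → , b F
  L → L num -
Productions for F:
  F → T f F
  F → num F
  F → T f T
Productions for T:
  T → b num
  T → - F L

Found common prefix ',' in productions for L
Found common prefix 'T f' in productions for F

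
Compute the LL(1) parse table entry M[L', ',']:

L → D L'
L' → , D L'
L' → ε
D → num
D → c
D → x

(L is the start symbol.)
L' → , D L'

To find M[L', ','], we find productions for L' where ',' is in the predict set (PREDICT(N → α) = (FIRST(α) \ {ε}) ∪ (FOLLOW(N) if α ⇒* ε)).

Relevant sets:
  FOLLOW(L') = { $ }

L' → , D L': PREDICT = { ',' }
  ',' is in predict set, so this production goes in M[L', ',']
L' → ε: PREDICT = { $ }

M[L', ','] = L' → , D L'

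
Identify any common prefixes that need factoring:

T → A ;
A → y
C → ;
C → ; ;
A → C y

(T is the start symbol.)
Left-factoring is needed when two productions for the same non-terminal
share a common prefix on the right-hand side.

Productions for A:
  A → y
  A → C y
Productions for C:
  C → ;
  C → ; ;

Found common prefix ';' in productions for C

Answer: Yes, C has productions with common prefix ';'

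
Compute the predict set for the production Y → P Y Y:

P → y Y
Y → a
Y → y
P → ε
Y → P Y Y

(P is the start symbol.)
{ 'a', 'y' }

PREDICT(Y → P Y Y) = (FIRST(RHS) \ {ε}) ∪ (FOLLOW(Y) if ε ∈ FIRST(RHS), i.e. RHS ⇒* ε)
FIRST(P) = { 'y', ε }
FIRST(Y) = { 'a', 'y' }
FIRST(P Y Y) = { 'a', 'y' }
ε ∉ FIRST(P Y Y), so FOLLOW(Y) is not added.
PREDICT(Y → P Y Y) = { 'a', 'y' }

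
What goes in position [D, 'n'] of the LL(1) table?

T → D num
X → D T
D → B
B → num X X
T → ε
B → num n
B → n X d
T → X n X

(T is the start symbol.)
To find M[D, 'n'], we find productions for D where 'n' is in the predict set (PREDICT(N → α) = (FIRST(α) \ {ε}) ∪ (FOLLOW(N) if α ⇒* ε)).

Relevant sets:
  FIRST(B) = { 'n', 'num' }

D → B: PREDICT = { 'n', 'num' }
  'n' is in predict set, so this production goes in M[D, 'n']

M[D, 'n'] = D → B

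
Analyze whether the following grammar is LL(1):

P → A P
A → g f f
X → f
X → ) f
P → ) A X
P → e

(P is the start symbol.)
A grammar is LL(1) if for each non-terminal N with multiple productions, the predict sets of those productions are pairwise disjoint, where PREDICT(N → α) = (FIRST(α) \ {ε}) ∪ (FOLLOW(N) if α ⇒* ε).

Relevant sets:
  FIRST(A) = { 'g' }

For P:
  PREDICT(P → A P) = { 'g' }
  PREDICT(P → ')' A X) = { ')' }
  PREDICT(P → e) = { 'e' }
For X:
  PREDICT(X → f) = { 'f' }
  PREDICT(X → ')' f) = { ')' }
A has a single production, so nothing to check there.

All predict sets are disjoint. The grammar IS LL(1).

Answer: Yes, the grammar is LL(1).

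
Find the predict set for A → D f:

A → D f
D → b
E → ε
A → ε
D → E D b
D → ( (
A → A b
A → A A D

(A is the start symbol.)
PREDICT(A → D f) = (FIRST(RHS) \ {ε}) ∪ (FOLLOW(A) if ε ∈ FIRST(RHS), i.e. RHS ⇒* ε)
FIRST(D) = { '(', 'b' }
FIRST(D f) = { '(', 'b' }
ε ∉ FIRST(D f), so FOLLOW(A) is not added.
PREDICT(A → D f) = { '(', 'b' }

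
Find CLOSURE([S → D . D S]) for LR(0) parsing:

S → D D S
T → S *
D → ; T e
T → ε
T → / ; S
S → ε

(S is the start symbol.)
Start with: [S → D . D S]
  [S → D . D S] has the dot before D: add [D → . ; T e]
No further items can be added.

CLOSURE = { [D → . ; T e], [S → D . D S] }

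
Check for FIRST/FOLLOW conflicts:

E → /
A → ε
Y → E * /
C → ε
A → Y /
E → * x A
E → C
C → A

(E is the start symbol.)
Yes. E → '*' x A with FOLLOW(E) on { '*' }; A → Y '/' with FOLLOW(A) on { '*' }; C → A with FOLLOW(C) on { '*' }

Nullable non-terminals: A, C, E.
FIRST sets used below: FIRST(Y) = { '*', '/' }, FIRST(A) = { '*', '/', ε }, FIRST(C) = { '*', '/', ε }

A: nullable alternative(s) A → ε; FOLLOW(A) = { $, '*' }
  A → ε: FIRST \ {ε} = { } — this is the only nullable alternative, skip
  A → Y /: FIRST \ {ε} = { '*', '/' } — overlaps FOLLOW(A) on { '*' }: CONFLICT

C: nullable alternative(s) C → ε, C → A; FOLLOW(C) = { $, '*' }
  C → ε: FIRST \ {ε} = { } — disjoint from FOLLOW(C)
  C → A: FIRST \ {ε} = { '*', '/' } — overlaps FOLLOW(C) on { '*' }: CONFLICT

E: nullable alternative(s) E → C; FOLLOW(E) = { $, '*' }
  E → /: FIRST \ {ε} = { '/' } — disjoint from FOLLOW(E)
  E → * x A: FIRST \ {ε} = { '*' } — overlaps FOLLOW(E) on { '*' }: CONFLICT
  E → C: FIRST \ {ε} = { '*', '/' } — this is the only nullable alternative, skip

Y has no nullable alternative, so no FIRST/FOLLOW check is needed there.

So the grammar has 3 FIRST/FOLLOW conflicts (marked CONFLICT above).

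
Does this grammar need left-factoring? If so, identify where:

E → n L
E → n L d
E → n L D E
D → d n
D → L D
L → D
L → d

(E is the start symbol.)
Yes, E has productions with common prefix 'n L'

Left-factoring is needed when two productions for the same non-terminal
share a common prefix on the right-hand side.

Productions for E:
  E → n L
  E → n L d
  E → n L D E
Productions for D:
  D → d n
  D → L D
Productions for L:
  L → D
  L → d

Found common prefix 'n L' in productions for E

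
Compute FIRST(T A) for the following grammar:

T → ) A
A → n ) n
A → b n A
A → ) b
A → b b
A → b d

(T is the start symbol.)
FIRST sets of the non-terminals involved (from the grammar, by fixed-point iteration):
  FIRST(T) = { ')' }

To compute FIRST(T A), process the symbols left to right:
Symbol T is a non-terminal. Add FIRST(T) \ {ε} = { ')' }
T is not nullable (ε ∉ FIRST(T)), so stop here.
FIRST(T A) = { ')' }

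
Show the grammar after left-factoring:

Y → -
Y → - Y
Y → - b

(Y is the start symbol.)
Left-factoring transforms A → αβ₁ | αβ₂ into A → αA' and A' → β₁ | β₂
(α is the longest common prefix among the alternatives). Repeat until
no nonterminal has two alternatives with a common prefix.

Round 1: Y has alternatives sharing prefix '-'. Introduce Y': Y → - Y'
  Add: Y' → ε
  Add: Y' → Y
  Add: Y' → b

No remaining common prefixes — done.

Resulting grammar:
Y → - Y'
Y' → ε
Y' → Y
Y' → b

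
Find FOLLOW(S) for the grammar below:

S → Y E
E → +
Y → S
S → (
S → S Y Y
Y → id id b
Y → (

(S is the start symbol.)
To compute FOLLOW(S), find every occurrence of S on a right-hand side N → α S β: add FIRST(β) \ {ε}, and if β is empty or nullable also add FOLLOW(N). Iterate to a fixed point.

S is the start symbol, so $ ∈ FOLLOW(S).
In Y → S: S is at the end, add FOLLOW(Y)
In S → S Y Y: S is followed by Y Y, add FIRST(Y Y) \ {ε} = { '(', 'id' }

The FOLLOW sets referred to above (computed the same way, to a fixed point):
  FOLLOW(Y) = { $, '(', '+', 'id' }

Taking the union: FOLLOW(S) = { $, '(', '+', 'id' }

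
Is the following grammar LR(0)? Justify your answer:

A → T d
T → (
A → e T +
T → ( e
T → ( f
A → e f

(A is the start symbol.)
No. Shift-reduce conflict between [T → ( .] and [T → ( . e]

A grammar is LR(0) if no state in the canonical LR(0) collection has:
  - both a shift item (dot before a terminal) and a complete item (shift-reduce conflict), or
  - two or more complete items (reduce-reduce conflict; the accept item [A' → A .] counts as a complete item here).

Augment with A' → A and build the canonical LR(0) collection (I0 = CLOSURE({[A' → . A]}), then GOTO on every symbol after a dot until no new states appear). It has 11 states:
  I0: { [A → . T d], [A → . e T +], [A → . e f], [A' → . A], [T → . ( e], [T → . ( f], [T → . (] }  — shift
  I1: { [T → ( . e], [T → ( . f], [T → ( .] }  — shift, reduce
  I2: { [A' → A .] }  — accept
  I3: { [A → T . d] }  — shift
  I4: { [A → e . T +], [A → e . f], [T → . ( e], [T → . ( f], [T → . (] }  — shift
  I5: { [A → e T . +] }  — shift
  I6: { [A → e f .] }  — reduce
  I7: { [A → e T + .] }  — reduce
  I8: { [A → T d .] }  — reduce
  I9: { [T → ( e .] }  — reduce
  I10: { [T → ( f .] }  — reduce

Conflict in state I1:
  Shift-reduce conflict between [T → ( .] and [T → ( . e]
So the grammar is NOT LR(0).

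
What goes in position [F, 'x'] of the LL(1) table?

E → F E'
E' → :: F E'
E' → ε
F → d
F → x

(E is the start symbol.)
To find M[F, 'x'], we find productions for F where 'x' is in the predict set (PREDICT(N → α) = (FIRST(α) \ {ε}) ∪ (FOLLOW(N) if α ⇒* ε)).

F → d: PREDICT = { 'd' }
F → x: PREDICT = { 'x' }
  'x' is in predict set, so this production goes in M[F, 'x']

M[F, 'x'] = F → x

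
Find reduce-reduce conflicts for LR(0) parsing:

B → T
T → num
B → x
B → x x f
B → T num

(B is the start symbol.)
A reduce-reduce conflict occurs when an LR(0) state has two complete items [A → α .] and [B → β .] — both call for a reduction, and with no lookahead the parser cannot choose between them.

Augment with B' → B and build the canonical LR(0) collection (I0 = CLOSURE({[B' → . B]}), then GOTO on every symbol after a dot until no new states appear). It has 8 states:
  I0: { [B → . T num], [B → . T], [B → . x x f], [B → . x], [B' → . B], [T → . num] }  — shift
  I1: { [B' → B .] }  — accept
  I2: { [B → T . num], [B → T .] }  — shift, reduce
  I3: { [T → num .] }  — reduce
  I4: { [B → x . x f], [B → x .] }  — shift, reduce
  I5: { [B → x x . f] }  — shift
  I6: { [B → x x f .] }  — reduce
  I7: { [B → T num .] }  — reduce

No state contains more than one complete item.

Answer: No reduce-reduce conflicts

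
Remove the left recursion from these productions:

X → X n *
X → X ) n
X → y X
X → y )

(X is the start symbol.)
X → y X X'
X → y ) X'
X' → n * X'
X' → ) n X'
X' → ε

X is directly left-recursive. The standard transformation for
  A → A α₁ | ... | A α_m | β₁ | ... | β_n
is
  A  → β₁ A' | ... | β_n A'
  A' → α₁ A' | ... | α_m A' | ε

X → y X becomes X → y X X'
X → y ) becomes X → y ) X'
X → X n * becomes X' → n * X'
X → X ) n becomes X' → ) n X'
Add X' → ε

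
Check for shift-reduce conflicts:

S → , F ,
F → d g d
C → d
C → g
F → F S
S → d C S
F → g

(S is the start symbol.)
Yes — I13: [S → , F , .] vs [F → . d g d]

Augment with S' → S and build the canonical LR(0) collection (I0 = CLOSURE({[S' → . S]}), then GOTO on every symbol after a dot until no new states appear). It has 15 states:
  I0: { [S → . , F ,], [S → . d C S], [S' → . S] }  — shift
  I1: { [F → . F S], [F → . d g d], [F → . g], [S → , . F ,] }  — shift
  I2: { [S' → S .] }  — accept
  I3: { [C → . d], [C → . g], [S → d . C S] }  — shift
  I4: { [S → . , F ,], [S → . d C S], [S → d C . S] }  — shift
  I5: { [C → d .] }  — reduce
  I6: { [C → g .] }  — reduce
  I7: { [S → d C S .] }  — reduce
  I8: { [F → F . S], [S → , F . ,], [S → . , F ,], [S → . d C S] }  — shift
  I9: { [F → d . g d] }  — shift
  I10: { [F → g .] }  — reduce
  I11: { [F → d g . d] }  — shift
  I12: { [F → d g d .] }  — reduce
  I13: { [F → . F S], [F → . d g d], [F → . g], [S → , . F ,], [S → , F , .] }  — shift, reduce
  I14: { [F → F S .] }  — reduce

I13 contains reduce item [S → , F , .] and shift items [F → . d g d], [F → . g] — shift-reduce conflict.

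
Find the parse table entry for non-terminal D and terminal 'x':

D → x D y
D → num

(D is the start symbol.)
To find M[D, 'x'], we find productions for D where 'x' is in the predict set (PREDICT(N → α) = (FIRST(α) \ {ε}) ∪ (FOLLOW(N) if α ⇒* ε)).

D → x D y: PREDICT = { 'x' }
  'x' is in predict set, so this production goes in M[D, 'x']
D → num: PREDICT = { 'num' }

M[D, 'x'] = D → x D y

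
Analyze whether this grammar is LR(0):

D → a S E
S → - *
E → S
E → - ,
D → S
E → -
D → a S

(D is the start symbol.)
A grammar is LR(0) if no state in the canonical LR(0) collection has:
  - both a shift item (dot before a terminal) and a complete item (shift-reduce conflict), or
  - two or more complete items (reduce-reduce conflict; the accept item [D' → D .] counts as a complete item here).

Augment with D' → D and build the canonical LR(0) collection (I0 = CLOSURE({[D' → . D]}), then GOTO on every symbol after a dot until no new states appear). It has 11 states:
  I0: { [D → . S], [D → . a S E], [D → . a S], [D' → . D], [S → . - *] }  — shift
  I1: { [S → - . *] }  — shift
  I2: { [D' → D .] }  — accept
  I3: { [D → S .] }  — reduce
  I4: { [D → a . S E], [D → a . S], [S → . - *] }  — shift
  I5: { [D → a S . E], [D → a S .], [E → . - ,], [E → . -], [E → . S], [S → . - *] }  — shift, reduce
  I6: { [E → - . ,], [E → - .], [S → - . *] }  — shift, reduce
  I7: { [D → a S E .] }  — reduce
  I8: { [E → S .] }  — reduce
  I9: { [S → - * .] }  — reduce
  I10: { [E → - , .] }  — reduce

Conflict in state I5:
  Shift-reduce conflict between [D → a S .] and [E → . -]
So the grammar is NOT LR(0).

Answer: No. Shift-reduce conflict between [D → a S .] and [E → . -]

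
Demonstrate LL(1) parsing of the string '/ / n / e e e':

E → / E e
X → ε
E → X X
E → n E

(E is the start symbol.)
LL(1) parsing maintains a stack (initially the start symbol over $) and the input. At each step: if the stack top is a terminal, match it against the current input token; if it is a non-terminal N, replace it with the RHS of M[N, lookahead] (the unique production whose predict set contains the lookahead).

Stack is shown with the top on the left.

Stack        Input            Action
------------------------------------
E $          / / n / e e e $  output E → / E e
/ E e $      / / n / e e e $  match '/'
E e $        / n / e e e $    output E → / E e
/ E e e $    / n / e e e $    match '/'
E e e $      n / e e e $      output E → n E
n E e e $    n / e e e $      match 'n'
E e e $      / e e e $        output E → / E e
/ E e e e $  / e e e $        match '/'
E e e e $    e e e $          output E → X X
X X e e e $  e e e $          output X → ε
X e e e $    e e e $          output X → ε
e e e $      e e e $          match 'e'
e e $        e e $            match 'e'
e $          e $              match 'e'
$            $                accept

The string is accepted.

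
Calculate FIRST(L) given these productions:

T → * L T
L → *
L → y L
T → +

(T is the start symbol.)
{ '*', 'y' }

To compute FIRST(L), examine every production with L on the left-hand side, reading each right-hand side left to right until a non-nullable symbol is reached.

From L → *:
  - '*' is a terminal: add '*' and stop
From L → y L:
  - y is a terminal: add 'y' and stop

Collecting: FIRST(L) = { '*', 'y' }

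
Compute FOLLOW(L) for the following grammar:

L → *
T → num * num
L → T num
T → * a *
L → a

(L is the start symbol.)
{ $ }

To compute FOLLOW(L), find every occurrence of L on a right-hand side N → α L β: add FIRST(β) \ {ε}, and if β is empty or nullable also add FOLLOW(N). Iterate to a fixed point.

L is the start symbol, so $ ∈ FOLLOW(L).
L does not occur on any right-hand side.

Taking the union: FOLLOW(L) = { $ }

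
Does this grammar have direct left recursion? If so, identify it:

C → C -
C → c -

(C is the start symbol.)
Yes, C is left-recursive

Direct left recursion occurs when N → N α for some non-terminal N (the right-hand side begins with the left-hand side itself).

C → C -: LEFT RECURSIVE (starts with C)
C → c -: starts with c

The grammar has direct left recursion on: C.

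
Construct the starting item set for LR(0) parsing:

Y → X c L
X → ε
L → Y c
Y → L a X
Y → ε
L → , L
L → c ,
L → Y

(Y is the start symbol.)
First, augment the grammar with Y' → Y
I₀ = CLOSURE({ [Y' → . Y] }):
  [Y' → . Y] has the dot before Y: add [Y → . X c L], [Y → . L a X], [Y → .]
  [Y → . X c L] has the dot before X: add [X → .]
  [Y → . L a X] has the dot before L: add [L → . Y c], [L → . , L], [L → . c ,], [L → . Y]
No further items can be added.

I₀ = { [L → . , L], [L → . Y c], [L → . Y], [L → . c ,], [X → .], [Y → . L a X], [Y → . X c L], [Y → .], [Y' → . Y] }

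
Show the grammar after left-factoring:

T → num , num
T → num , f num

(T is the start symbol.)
T → num , T'
T' → num
T' → f num

Left-factoring transforms A → αβ₁ | αβ₂ into A → αA' and A' → β₁ | β₂
(α is the longest common prefix among the alternatives). Repeat until
no nonterminal has two alternatives with a common prefix.

Round 1: T has alternatives sharing prefix 'num ,'. Introduce T': T → num , T'
  Add: T' → num
  Add: T' → f num

No remaining common prefixes — done.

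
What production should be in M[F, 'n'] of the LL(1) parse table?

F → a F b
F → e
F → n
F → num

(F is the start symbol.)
F → n

To find M[F, 'n'], we find productions for F where 'n' is in the predict set (PREDICT(N → α) = (FIRST(α) \ {ε}) ∪ (FOLLOW(N) if α ⇒* ε)).

F → a F b: PREDICT = { 'a' }
F → e: PREDICT = { 'e' }
F → n: PREDICT = { 'n' }
  'n' is in predict set, so this production goes in M[F, 'n']
F → num: PREDICT = { 'num' }

M[F, 'n'] = F → n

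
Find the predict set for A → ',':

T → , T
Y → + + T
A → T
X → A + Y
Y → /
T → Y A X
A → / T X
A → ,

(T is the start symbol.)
{ ',' }

PREDICT(A → ',') = (FIRST(RHS) \ {ε}) ∪ (FOLLOW(A) if ε ∈ FIRST(RHS), i.e. RHS ⇒* ε)
FIRST(',') = { ',' }
ε ∉ FIRST(','), so FOLLOW(A) is not added.
PREDICT(A → ',') = { ',' }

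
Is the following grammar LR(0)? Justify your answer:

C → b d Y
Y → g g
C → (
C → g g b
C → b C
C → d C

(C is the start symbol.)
A grammar is LR(0) if no state in the canonical LR(0) collection has:
  - both a shift item (dot before a terminal) and a complete item (shift-reduce conflict), or
  - two or more complete items (reduce-reduce conflict; the accept item [C' → C .] counts as a complete item here).

Augment with C' → C and build the canonical LR(0) collection (I0 = CLOSURE({[C' → . C]}), then GOTO on every symbol after a dot until no new states appear). It has 14 states:
  I0: { [C → . (], [C → . b C], [C → . b d Y], [C → . d C], [C → . g g b], [C' → . C] }  — shift
  I1: { [C → ( .] }  — reduce
  I2: { [C' → C .] }  — accept
  I3: { [C → . (], [C → . b C], [C → . b d Y], [C → . d C], [C → . g g b], [C → b . C], [C → b . d Y] }  — shift
  I4: { [C → . (], [C → . b C], [C → . b d Y], [C → . d C], [C → . g g b], [C → d . C] }  — shift
  I5: { [C → g . g b] }  — shift
  I6: { [C → g g . b] }  — shift
  I7: { [C → g g b .] }  — reduce
  I8: { [C → d C .] }  — reduce
  I9: { [C → b C .] }  — reduce
  I10: { [C → . (], [C → . b C], [C → . b d Y], [C → . d C], [C → . g g b], [C → b d . Y], [C → d . C], [Y → . g g] }  — shift
  I11: { [C → b d Y .] }  — reduce
  I12: { [C → g . g b], [Y → g . g] }  — shift
  I13: { [C → g g . b], [Y → g g .] }  — shift, reduce

Conflict in state I13:
  Shift-reduce conflict between [Y → g g .] and [C → g g . b]
So the grammar is NOT LR(0).

Answer: No. Shift-reduce conflict between [Y → g g .] and [C → g g . b]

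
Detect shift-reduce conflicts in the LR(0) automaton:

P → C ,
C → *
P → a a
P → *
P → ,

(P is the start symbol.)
Augment with P' → P and build the canonical LR(0) collection (I0 = CLOSURE({[P' → . P]}), then GOTO on every symbol after a dot until no new states appear). It has 8 states:
  I0: { [C → . *], [P → . *], [P → . ,], [P → . C ,], [P → . a a], [P' → . P] }  — shift
  I1: { [C → * .], [P → * .] }  — 2 reduces
  I2: { [P → , .] }  — reduce
  I3: { [P → C . ,] }  — shift
  I4: { [P' → P .] }  — accept
  I5: { [P → a . a] }  — shift
  I6: { [P → a a .] }  — reduce
  I7: { [P → C , .] }  — reduce

No state contains both a complete item and a shift item.

Answer: No shift-reduce conflicts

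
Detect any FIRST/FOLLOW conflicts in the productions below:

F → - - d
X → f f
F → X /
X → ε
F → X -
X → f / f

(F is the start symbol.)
A FIRST/FOLLOW conflict occurs when a non-terminal N has a nullable alternative N → β (β ⇒* ε) and another alternative N → α with FIRST(α) ∩ FOLLOW(N) ≠ ∅: on such a lookahead the parser cannot decide between expanding α and letting N vanish via β.

Nullable non-terminals: X.

X: nullable alternative(s) X → ε; FOLLOW(X) = { '-', '/' }
  X → f f: FIRST \ {ε} = { 'f' } — disjoint from FOLLOW(X)
  X → ε: FIRST \ {ε} = { } — this is the only nullable alternative, skip
  X → f / f: FIRST \ {ε} = { 'f' } — disjoint from FOLLOW(X)

F has no nullable alternative, so no FIRST/FOLLOW check is needed there.

No FIRST/FOLLOW conflicts found.

Answer: No FIRST/FOLLOW conflicts.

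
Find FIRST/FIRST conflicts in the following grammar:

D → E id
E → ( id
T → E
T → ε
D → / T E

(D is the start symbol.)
A FIRST/FIRST conflict occurs when two productions N → α and N → β for the same non-terminal have FIRST(α) ∩ FIRST(β) ≠ ∅ (with ε ∈ FIRST of a nullable right-hand side, so two nullable alternatives also conflict).

FIRST sets of the non-terminals at (or reachable through a nullable prefix from) the front of some alternative:
  FIRST(E) = { '(' }

Productions for D:
  D → E id: FIRST = { '(' }
  D → / T E: FIRST = { '/' }
Productions for T:
  T → E: FIRST = { '(' }
  T → ε: FIRST = { ε }
E has only one production, so no FIRST/FIRST conflict is possible there.

All alternatives of each non-terminal have pairwise disjoint FIRST sets.

Answer: No FIRST/FIRST conflicts.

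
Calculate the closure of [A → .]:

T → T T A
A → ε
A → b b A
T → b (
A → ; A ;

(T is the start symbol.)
{ [A → .] }

To compute CLOSURE, for each item [A → α.Bβ] where B is a non-terminal, add [B → .γ] for all productions B → γ; repeat for the newly added items until nothing changes.

Start with: [A → .]
The dot is at the end, so nothing is added.

CLOSURE = { [A → .] }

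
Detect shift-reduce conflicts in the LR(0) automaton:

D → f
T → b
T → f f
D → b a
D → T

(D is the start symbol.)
Yes — I3: [T → b .] vs [D → b . a]; I4: [D → f .] vs [T → f . f]

Augment with D' → D and build the canonical LR(0) collection (I0 = CLOSURE({[D' → . D]}), then GOTO on every symbol after a dot until no new states appear). It has 7 states:
  I0: { [D → . T], [D → . b a], [D → . f], [D' → . D], [T → . b], [T → . f f] }  — shift
  I1: { [D' → D .] }  — accept
  I2: { [D → T .] }  — reduce
  I3: { [D → b . a], [T → b .] }  — shift, reduce
  I4: { [D → f .], [T → f . f] }  — shift, reduce
  I5: { [T → f f .] }  — reduce
  I6: { [D → b a .] }  — reduce

I3 contains reduce item [T → b .] and shift item [D → b . a] — shift-reduce conflict.
I4 contains reduce item [D → f .] and shift item [T → f . f] — shift-reduce conflict.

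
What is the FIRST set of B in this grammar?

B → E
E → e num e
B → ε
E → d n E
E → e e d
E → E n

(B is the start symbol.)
To compute FIRST(B), examine every production with B on the left-hand side, reading each right-hand side left to right until a non-nullable symbol is reached.

FIRST sets of the other non-terminals involved (by the same procedure, iterated to a fixed point):
  FIRST(E) = { 'd', 'e' }

From B → E:
  - E is a non-terminal: add FIRST(E) \ {ε} = { 'd', 'e' }
    E is not nullable, so stop
From B → ε:
  - ε-production, so ε ∈ FIRST(B)

Collecting: FIRST(B) = { 'd', 'e', ε }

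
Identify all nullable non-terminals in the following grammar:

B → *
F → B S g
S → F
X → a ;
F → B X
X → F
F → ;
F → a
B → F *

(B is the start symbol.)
There are no ε-productions, so no non-terminal can derive ε.
No non-terminals are nullable.

Answer: None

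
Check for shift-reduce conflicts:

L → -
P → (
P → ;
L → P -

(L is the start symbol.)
No shift-reduce conflicts

Augment with L' → L and build the canonical LR(0) collection (I0 = CLOSURE({[L' → . L]}), then GOTO on every symbol after a dot until no new states appear). It has 7 states:
  I0: { [L → . -], [L → . P -], [L' → . L], [P → . (], [P → . ;] }  — shift
  I1: { [P → ( .] }  — reduce
  I2: { [L → - .] }  — reduce
  I3: { [P → ; .] }  — reduce
  I4: { [L' → L .] }  — accept
  I5: { [L → P . -] }  — shift
  I6: { [L → P - .] }  — reduce

No state contains both a complete item and a shift item.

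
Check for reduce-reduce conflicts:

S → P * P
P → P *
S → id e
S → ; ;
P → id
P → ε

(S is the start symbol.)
Augment with S' → S and build the canonical LR(0) collection (I0 = CLOSURE({[S' → . S]}), then GOTO on every symbol after a dot until no new states appear). It has 11 states:
  I0: { [P → . P *], [P → . id], [P → .], [S → . ; ;], [S → . P * P], [S → . id e], [S' → . S] }  — shift, reduce
  I1: { [S → ; . ;] }  — shift
  I2: { [P → P . *], [S → P . * P] }  — shift
  I3: { [S' → S .] }  — accept
  I4: { [P → id .], [S → id . e] }  — shift, reduce
  I5: { [S → id e .] }  — reduce
  I6: { [P → . P *], [P → . id], [P → .], [P → P * .], [S → P * . P] }  — shift, 2 reduces
  I7: { [P → P . *], [S → P * P .] }  — shift, reduce
  I8: { [P → id .] }  — reduce
  I9: { [P → P * .] }  — reduce
  I10: { [S → ; ; .] }  — reduce

I6 contains complete items [P → .], [P → P * .] — reduce-reduce conflict.

Answer: Yes — I6: [P → .] vs [P → P * .]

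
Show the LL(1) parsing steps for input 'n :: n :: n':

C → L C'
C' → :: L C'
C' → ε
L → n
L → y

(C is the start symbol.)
LL(1) parsing maintains a stack (initially the start symbol over $) and the input. At each step: if the stack top is a terminal, match it against the current input token; if it is a non-terminal N, replace it with the RHS of M[N, lookahead] (the unique production whose predict set contains the lookahead).

Stack is shown with the top on the left.

Stack      Input          Action
--------------------------------
C $        n :: n :: n $  output C → L C'
L C' $     n :: n :: n $  output L → n
n C' $     n :: n :: n $  match 'n'
C' $       :: n :: n $    output C' → :: L C'
:: L C' $  :: n :: n $    match '::'
L C' $     n :: n $       output L → n
n C' $     n :: n $       match 'n'
C' $       :: n $         output C' → :: L C'
:: L C' $  :: n $         match '::'
L C' $     n $            output L → n
n C' $     n $            match 'n'
C' $       $              output C' → ε
$          $              accept

The string is accepted.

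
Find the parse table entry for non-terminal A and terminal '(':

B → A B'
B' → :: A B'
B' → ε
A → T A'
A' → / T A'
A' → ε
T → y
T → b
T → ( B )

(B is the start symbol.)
A → T A'

To find M[A, '('], we find productions for A where '(' is in the predict set (PREDICT(N → α) = (FIRST(α) \ {ε}) ∪ (FOLLOW(N) if α ⇒* ε)).

Relevant sets:
  FIRST(T) = { '(', 'b', 'y' }

A → T A': PREDICT = { '(', 'b', 'y' }
  '(' is in predict set, so this production goes in M[A, '(']

M[A, '('] = A → T A'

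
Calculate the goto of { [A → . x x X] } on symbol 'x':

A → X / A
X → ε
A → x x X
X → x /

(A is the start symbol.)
GOTO(I, 'x') = CLOSURE({ [A → αX.β] : [A → α.Xβ] ∈ I, X = 'x' })

Items with dot before 'x', with the dot advanced:
  [A → . x x X] → [A → x . x X]
Closure adds nothing (no advanced item has the dot before a non-terminal).

GOTO = { [A → x . x X] }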